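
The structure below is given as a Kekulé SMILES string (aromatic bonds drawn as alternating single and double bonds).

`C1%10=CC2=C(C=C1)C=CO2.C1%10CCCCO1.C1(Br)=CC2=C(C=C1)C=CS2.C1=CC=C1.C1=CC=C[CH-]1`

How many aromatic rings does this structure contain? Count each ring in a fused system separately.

The SMILES encodes a six-membered carbon ring with three alternating C=C double bonds, fused to a five-membered ring containing one oxygen and two C=C double bonds; a six-membered saturated ring of five carbons and one oxygen; a six-membered carbon ring with three alternating C=C double bonds, fused to a five-membered ring containing one sulfur and two C=C double bonds; a four-membered carbon ring with two alternating C=C double bonds; a five-membered all-carbon ring bearing a negative charge on one carbon, with two C=C double bonds.
The fused 6/5-membered bicyclic (with one oxygen) is a single π system with 9 sp² atoms and 10 π electrons from ring double bonds plus a heteroatom lone pair. 10 = 4(2)+2, so the system is aromatic and both rings count as aromatic (benzofuran).
The 6-membered ring with one oxygen has only sp³ atoms, so it is not fully conjugated — not aromatic (tetrahydropyran).
The fused 6/5-membered bicyclic (with one sulfur) is a single π system with 9 sp² atoms and 10 π electrons from ring double bonds plus a heteroatom lone pair. 10 = 4(2)+2, so the system is aromatic and both rings count as aromatic (benzothiophene).
The 4-membered ring has only sp² ring atoms; a planar conformation would have a fully conjugated π system of 4 electrons. But 4 = 4(1), which is 4n not 4n+2, so it is not aromatic (cyclobutadiene) — cyclobutadiene is antiaromatic and distorts to a rectangle.
The 5-membered ring has a continuous p-orbital overlap around the ring; 2 ring double bonds (4 π electrons) plus the carbanion lone pair (2) give 6 π electrons. Since 6 = 4n+2 (n=1), it is aromatic (cyclopentadienyl anion).
5 of the 7 rings are aromatic. Total: 5.

5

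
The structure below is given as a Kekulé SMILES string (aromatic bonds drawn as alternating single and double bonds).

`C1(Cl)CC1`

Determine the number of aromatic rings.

The SMILES encodes a three-membered saturated carbon ring.
The 3-membered ring has only sp³ atoms, so it is not fully conjugated — not aromatic (cyclopropane).

0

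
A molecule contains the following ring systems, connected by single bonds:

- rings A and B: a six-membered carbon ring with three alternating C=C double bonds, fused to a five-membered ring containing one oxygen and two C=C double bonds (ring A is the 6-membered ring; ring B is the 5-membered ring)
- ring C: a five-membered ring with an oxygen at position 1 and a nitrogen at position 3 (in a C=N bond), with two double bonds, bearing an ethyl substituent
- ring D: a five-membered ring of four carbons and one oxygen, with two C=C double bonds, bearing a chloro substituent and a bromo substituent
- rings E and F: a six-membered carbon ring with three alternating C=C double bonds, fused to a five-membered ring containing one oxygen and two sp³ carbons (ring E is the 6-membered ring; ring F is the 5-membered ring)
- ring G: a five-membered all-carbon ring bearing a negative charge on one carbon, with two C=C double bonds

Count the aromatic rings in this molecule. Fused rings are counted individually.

6

Rings A and B form a fused bicyclic system (with one oxygen) with 9 sp² atoms and 10 π electrons from ring double bonds plus a heteroatom lone pair. 10 = 4(2)+2, so the system is aromatic and both rings count as aromatic (benzofuran).
Ring C is fully conjugated (every ring atom contributes a p orbital); 2 ring double bonds (4 π electrons) plus a heteroatom lone pair (2) give 6 π electrons. That satisfies 4n+2 with n=1, so ring C is aromatic (oxazole).
Ring D is fully conjugated (every ring atom contributes a p orbital); 2 ring double bonds (4 π electrons) plus a heteroatom lone pair (2) give 6 π electrons. Since 6 = 4n+2 (n=1), ring D is aromatic (furan).
Ring E is planar and fully conjugated; 3 ring double bonds give 6 π electrons. 6 = 4(1)+2, so ring E is aromatic (benzene ring).
Ring F has two sp³ carbons, so it is not fully conjugated — not aromatic (oxolane ring).
Ring G is planar and fully conjugated; 2 ring double bonds (4 π electrons) plus the carbanion lone pair (2) give 6 π electrons. That satisfies 4n+2 with n=1, so ring G is aromatic (cyclopentadienyl anion).
Aromatic: A, B, C, D, E, G. Total: 6.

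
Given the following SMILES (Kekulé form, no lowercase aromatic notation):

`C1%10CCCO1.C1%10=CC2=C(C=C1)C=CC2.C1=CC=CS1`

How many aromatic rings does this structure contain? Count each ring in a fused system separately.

2

The SMILES encodes a five-membered saturated ring of four carbons and one oxygen; a six-membered carbon ring with three alternating C=C double bonds, fused to a five-membered carbon ring containing one C=C double bond and one sp³ carbon; a five-membered ring of four carbons and one sulfur, with two C=C double bonds.
The 5-membered ring with one oxygen has only sp³ atoms, so it is not fully conjugated — not aromatic (tetrahydrofuran).
The 6-membered ring has a continuous p-orbital overlap around the ring; 3 ring double bonds give 6 π electrons. Since 6 = 4n+2 (n=1), it is aromatic (benzene ring).
The 5-membered ring has one sp³ carbon, so it is not fully conjugated — not aromatic (cyclopentene ring).
The 5-membered ring with one sulfur has a continuous p-orbital overlap around the ring; 2 ring double bonds (4 π electrons) plus a heteroatom lone pair (2) give 6 π electrons. That satisfies 4n+2 with n=1, so it is aromatic (thiophene).
2 of the 4 rings are aromatic. Total: 2.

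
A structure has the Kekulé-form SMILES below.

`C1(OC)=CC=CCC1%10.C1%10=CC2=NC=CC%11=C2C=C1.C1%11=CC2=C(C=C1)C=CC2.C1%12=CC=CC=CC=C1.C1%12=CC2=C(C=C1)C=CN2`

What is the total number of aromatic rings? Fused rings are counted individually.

5

The SMILES encodes a six-membered carbon ring with two conjugated C=C double bonds and two sp³ carbons; two fused six-membered rings, each with three alternating double bonds; one ring is all carbon and the other has one ring nitrogen; a six-membered carbon ring with three alternating C=C double bonds, fused to a five-membered carbon ring containing one C=C double bond and one sp³ carbon; an eight-membered carbon ring with four alternating C=C double bonds; a six-membered carbon ring with three alternating C=C double bonds, fused to a five-membered ring containing one N–H nitrogen and two C=C double bonds.
The 6-membered ring has two sp³ carbons, so it is not fully conjugated — not aromatic (1,3-cyclohexadiene).
The fused 6/6-membered bicyclic (with one nitrogen) is a single π system with 10 sp² atoms and 10 π electrons from ring double bonds. 10 = 4(2)+2, so the system is aromatic and both rings count as aromatic (quinoline).
The second 6-membered ring has a continuous p-orbital overlap around the ring; 3 ring double bonds give 6 π electrons. Since 6 = 4n+2 (n=1), it is aromatic (benzene ring).
The 5-membered ring has one sp³ carbon, so it is not fully conjugated — not aromatic (cyclopentene ring).
The 8-membered ring has only sp² ring atoms; a planar conformation would have a fully conjugated π system of 8 electrons. But 8 = 4(2), which is 4n not 4n+2, so it is not aromatic (cyclooctatetraene) — cyclooctatetraene distorts into a non-planar tub to avoid antiaromaticity.
The fused 6/5-membered bicyclic (with one N–H) is a single π system with 9 sp² atoms and 10 π electrons from ring double bonds plus a heteroatom lone pair. 10 = 4(2)+2, so the system is aromatic and both rings count as aromatic (indole).
5 of the 8 rings are aromatic. Total: 5.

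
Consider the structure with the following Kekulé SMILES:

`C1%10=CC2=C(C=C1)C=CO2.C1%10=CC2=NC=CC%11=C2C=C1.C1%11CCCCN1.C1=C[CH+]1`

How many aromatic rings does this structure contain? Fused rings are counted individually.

5

The SMILES encodes a six-membered carbon ring with three alternating C=C double bonds, fused to a five-membered ring containing one oxygen and two C=C double bonds; two fused six-membered rings, each with three alternating double bonds; one ring is all carbon and the other has one ring nitrogen; a six-membered saturated ring of five carbons and one N–H nitrogen; a three-membered all-carbon ring bearing a positive charge on one carbon, with one C=C double bond.
The fused 6/5-membered bicyclic (with one oxygen) is a single π system with 9 sp² atoms and 10 π electrons from ring double bonds plus a heteroatom lone pair. 10 = 4(2)+2, so the system is aromatic and both rings count as aromatic (benzofuran).
The fused 6/6-membered bicyclic (with one nitrogen) is a single π system with 10 sp² atoms and 10 π electrons from ring double bonds. 10 = 4(2)+2, so the system is aromatic and both rings count as aromatic (quinoline).
The 6-membered ring with one N–H has only sp³ atoms, so it is not fully conjugated — not aromatic (piperidine).
The 3-membered ring is fully conjugated (every ring atom contributes a p orbital); 1 ring double bond (2 π electrons) plus the carbocation's empty p orbital (0, but keeps the ring conjugated) give 2 π electrons. That satisfies 4n+2 with n=0, so it is aromatic (cyclopropenyl cation).
5 of the 6 rings are aromatic. Total: 5.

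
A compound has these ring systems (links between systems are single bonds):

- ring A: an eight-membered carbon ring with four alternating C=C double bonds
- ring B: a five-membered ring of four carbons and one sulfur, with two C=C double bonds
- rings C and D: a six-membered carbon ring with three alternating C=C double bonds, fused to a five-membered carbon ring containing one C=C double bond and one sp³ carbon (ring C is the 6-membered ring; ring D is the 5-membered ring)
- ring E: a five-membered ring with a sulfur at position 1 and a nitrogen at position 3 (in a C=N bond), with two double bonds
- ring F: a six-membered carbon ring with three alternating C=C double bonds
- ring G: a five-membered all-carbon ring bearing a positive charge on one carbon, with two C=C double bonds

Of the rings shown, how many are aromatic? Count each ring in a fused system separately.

Ring A has only sp² ring atoms; a planar conformation would have a fully conjugated π system of 8 electrons. But 8 = 4(2), which is 4n not 4n+2, so ring A is not aromatic (cyclooctatetraene) — cyclooctatetraene distorts into a non-planar tub to avoid antiaromaticity.
Ring B has a continuous p-orbital overlap around the ring; 2 ring double bonds (4 π electrons) plus a heteroatom lone pair (2) give 6 π electrons. 6 = 4(1)+2, so ring B is aromatic (thiophene).
Ring C is planar and fully conjugated; 3 ring double bonds give 6 π electrons. 6 = 4(1)+2, so ring C is aromatic (benzene ring).
Ring D has one sp³ carbon, so it is not fully conjugated — not aromatic (cyclopentene ring).
Ring E is planar and fully conjugated; 2 ring double bonds (4 π electrons) plus a heteroatom lone pair (2) give 6 π electrons. That satisfies 4n+2 with n=1, so ring E is aromatic (thiazole).
Ring F has a continuous p-orbital overlap around the ring; 3 ring double bonds give 6 π electrons. 6 = 4(1)+2, so ring F is aromatic (benzene).
Ring G has only sp² ring atoms; a planar conformation would have a fully conjugated π system of 4 electrons. But 4 = 4(1), which is 4n not 4n+2, so ring G is not aromatic (cyclopentadienyl cation).
Aromatic: B, C, E, F. Total: 4.

4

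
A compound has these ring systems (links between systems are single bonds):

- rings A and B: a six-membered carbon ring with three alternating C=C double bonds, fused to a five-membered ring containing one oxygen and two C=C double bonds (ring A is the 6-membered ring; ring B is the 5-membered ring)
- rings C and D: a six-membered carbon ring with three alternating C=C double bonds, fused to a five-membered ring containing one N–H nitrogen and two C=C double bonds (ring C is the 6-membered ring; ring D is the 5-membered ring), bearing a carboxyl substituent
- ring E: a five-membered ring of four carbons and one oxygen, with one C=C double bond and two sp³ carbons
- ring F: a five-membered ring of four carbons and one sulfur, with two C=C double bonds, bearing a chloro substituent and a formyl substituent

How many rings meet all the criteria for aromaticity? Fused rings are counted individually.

5

Rings A and B form a fused bicyclic system (with one oxygen) with 9 sp² atoms and 10 π electrons from ring double bonds plus a heteroatom lone pair. 10 = 4(2)+2, so the system is aromatic and both rings count as aromatic (benzofuran).
Rings C and D form a fused bicyclic system (with one N–H) with 9 sp² atoms and 10 π electrons from ring double bonds plus a heteroatom lone pair. 10 = 4(2)+2, so the system is aromatic and both rings count as aromatic (indole).
Ring E has two sp³ carbons, so it is not fully conjugated — not aromatic (2,3-dihydrofuran).
Ring F is planar and fully conjugated; 2 ring double bonds (4 π electrons) plus a heteroatom lone pair (2) give 6 π electrons. Since 6 = 4n+2 (n=1), ring F is aromatic (thiophene).
Aromatic: A, B, C, D, F. Total: 5.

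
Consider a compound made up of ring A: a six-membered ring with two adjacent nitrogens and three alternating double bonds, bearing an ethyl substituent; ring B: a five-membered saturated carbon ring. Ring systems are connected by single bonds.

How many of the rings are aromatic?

Ring A is planar and fully conjugated; 3 ring double bonds give 6 π electrons. 6 = 4(1)+2, so ring A is aromatic (pyridazine).
Ring B has only sp³ atoms, so it is not fully conjugated — not aromatic (cyclopentane).
Aromatic: A. Total: 1.

1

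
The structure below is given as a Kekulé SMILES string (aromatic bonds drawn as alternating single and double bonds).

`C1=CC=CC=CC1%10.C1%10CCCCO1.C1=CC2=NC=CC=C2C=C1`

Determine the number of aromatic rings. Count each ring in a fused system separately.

2

The SMILES encodes a seven-membered carbon ring with three C=C double bonds and one sp³ carbon; a six-membered saturated ring of five carbons and one oxygen; two fused six-membered rings, each with three alternating double bonds; one ring is all carbon and the other has one ring nitrogen.
The 7-membered ring has one sp³ carbon, so it is not fully conjugated — not aromatic (cycloheptatriene).
The 6-membered ring with one oxygen has only sp³ atoms, so it is not fully conjugated — not aromatic (tetrahydropyran).
The fused 6/6-membered bicyclic (with one nitrogen) is a single π system with 10 sp² atoms and 10 π electrons from ring double bonds. 10 = 4(2)+2, so the system is aromatic and both rings count as aromatic (quinoline).
2 of the 4 rings are aromatic. Total: 2.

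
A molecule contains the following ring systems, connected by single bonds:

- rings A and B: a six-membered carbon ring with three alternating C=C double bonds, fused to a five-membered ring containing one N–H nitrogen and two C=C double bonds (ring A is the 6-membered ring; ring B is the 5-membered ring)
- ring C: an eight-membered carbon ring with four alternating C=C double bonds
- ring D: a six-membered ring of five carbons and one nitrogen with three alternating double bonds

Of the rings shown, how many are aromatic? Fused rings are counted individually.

3

Rings A and B form a fused bicyclic system (with one N–H) with 9 sp² atoms and 10 π electrons from ring double bonds plus a heteroatom lone pair. 10 = 4(2)+2, so the system is aromatic and both rings count as aromatic (indole).
Ring C has only sp² ring atoms; a planar conformation would have a fully conjugated π system of 8 electrons. But 8 = 4(2), which is 4n not 4n+2, so ring C is not aromatic (cyclooctatetraene) — cyclooctatetraene distorts into a non-planar tub to avoid antiaromaticity.
Ring D has a continuous p-orbital overlap around the ring; 3 ring double bonds give 6 π electrons. Since 6 = 4n+2 (n=1), ring D is aromatic (pyridine).
Aromatic: A, B, D. Total: 3.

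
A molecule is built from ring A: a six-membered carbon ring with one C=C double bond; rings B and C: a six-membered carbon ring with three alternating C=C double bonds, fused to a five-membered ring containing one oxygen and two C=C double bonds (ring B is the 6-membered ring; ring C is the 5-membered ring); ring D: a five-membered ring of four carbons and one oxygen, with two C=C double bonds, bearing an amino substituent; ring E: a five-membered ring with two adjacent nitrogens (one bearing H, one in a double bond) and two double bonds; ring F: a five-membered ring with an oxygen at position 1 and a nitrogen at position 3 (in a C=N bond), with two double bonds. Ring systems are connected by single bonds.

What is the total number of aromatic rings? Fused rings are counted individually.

Ring A has four sp³ carbons, so it is not fully conjugated — not aromatic (cyclohexene).
Rings B and C form a fused bicyclic system (with one oxygen) with 9 sp² atoms and 10 π electrons from ring double bonds plus a heteroatom lone pair. 10 = 4(2)+2, so the system is aromatic and both rings count as aromatic (benzofuran).
Ring D is fully conjugated (every ring atom contributes a p orbital); 2 ring double bonds (4 π electrons) plus a heteroatom lone pair (2) give 6 π electrons. That satisfies 4n+2 with n=1, so ring D is aromatic (furan).
Ring E has a continuous p-orbital overlap around the ring; 2 ring double bonds (4 π electrons) plus a heteroatom lone pair (2) give 6 π electrons. That satisfies 4n+2 with n=1, so ring E is aromatic (pyrazole).
Ring F is planar and fully conjugated; 2 ring double bonds (4 π electrons) plus a heteroatom lone pair (2) give 6 π electrons. That satisfies 4n+2 with n=1, so ring F is aromatic (oxazole).
Aromatic: B, C, D, E, F. Total: 5.

5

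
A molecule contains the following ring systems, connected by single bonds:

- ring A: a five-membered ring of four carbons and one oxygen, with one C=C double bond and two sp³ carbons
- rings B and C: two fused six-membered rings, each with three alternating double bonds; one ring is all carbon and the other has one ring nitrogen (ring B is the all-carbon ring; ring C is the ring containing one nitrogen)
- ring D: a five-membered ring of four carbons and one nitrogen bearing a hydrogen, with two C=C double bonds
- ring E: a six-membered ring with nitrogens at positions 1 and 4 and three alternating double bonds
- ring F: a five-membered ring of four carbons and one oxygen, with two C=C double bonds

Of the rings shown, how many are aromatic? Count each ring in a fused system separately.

5

Ring A has two sp³ carbons, so it is not fully conjugated — not aromatic (2,3-dihydrofuran).
Rings B and C form a fused bicyclic system (with one nitrogen) with 10 sp² atoms and 10 π electrons from ring double bonds. 10 = 4(2)+2, so the system is aromatic and both rings count as aromatic (quinoline).
Ring D has a continuous p-orbital overlap around the ring; 2 ring double bonds (4 π electrons) plus a heteroatom lone pair (2) give 6 π electrons. That satisfies 4n+2 with n=1, so ring D is aromatic (pyrrole).
Ring E has a continuous p-orbital overlap around the ring; 3 ring double bonds give 6 π electrons. That satisfies 4n+2 with n=1, so ring E is aromatic (pyrazine).
Ring F is fully conjugated (every ring atom contributes a p orbital); 2 ring double bonds (4 π electrons) plus a heteroatom lone pair (2) give 6 π electrons. Since 6 = 4n+2 (n=1), ring F is aromatic (furan).
Aromatic: B, C, D, E, F. Total: 5.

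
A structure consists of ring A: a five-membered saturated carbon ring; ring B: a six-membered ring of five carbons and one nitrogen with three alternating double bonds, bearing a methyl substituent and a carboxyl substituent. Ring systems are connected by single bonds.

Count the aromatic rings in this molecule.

1

Ring A has only sp³ atoms, so it is not fully conjugated — not aromatic (cyclopentane).
Ring B is planar and fully conjugated; 3 ring double bonds give 6 π electrons. 6 = 4(1)+2, so ring B is aromatic (pyridine).
Aromatic: B. Total: 1.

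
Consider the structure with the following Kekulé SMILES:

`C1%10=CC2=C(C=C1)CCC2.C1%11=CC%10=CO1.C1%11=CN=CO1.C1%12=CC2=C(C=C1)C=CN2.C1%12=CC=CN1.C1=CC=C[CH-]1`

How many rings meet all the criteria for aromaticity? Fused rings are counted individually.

The SMILES encodes a six-membered carbon ring with three alternating C=C double bonds, fused to a saturated five-membered carbon ring; a five-membered ring of four carbons and one oxygen, with two C=C double bonds; a five-membered ring with an oxygen at position 1 and a nitrogen at position 3 (in a C=N bond), with two double bonds; a six-membered carbon ring with three alternating C=C double bonds, fused to a five-membered ring containing one N–H nitrogen and two C=C double bonds; a five-membered ring of four carbons and one nitrogen bearing a hydrogen, with two C=C double bonds; a five-membered all-carbon ring bearing a negative charge on one carbon, with two C=C double bonds.
The 6-membered ring is fully conjugated (every ring atom contributes a p orbital); 3 ring double bonds give 6 π electrons. 6 = 4(1)+2, so it is aromatic (benzene ring).
The 5-membered ring has three sp³ carbons, so it is not fully conjugated — not aromatic (cyclopentane ring).
The 5-membered ring with one oxygen is planar and fully conjugated; 2 ring double bonds (4 π electrons) plus a heteroatom lone pair (2) give 6 π electrons. That satisfies 4n+2 with n=1, so it is aromatic (furan).
The 5-membered ring with one oxygen and one =N– is planar and fully conjugated; 2 ring double bonds (4 π electrons) plus a heteroatom lone pair (2) give 6 π electrons. Since 6 = 4n+2 (n=1), it is aromatic (oxazole).
The fused 6/5-membered bicyclic (with one N–H) is a single π system with 9 sp² atoms and 10 π electrons from ring double bonds plus a heteroatom lone pair. 10 = 4(2)+2, so the system is aromatic and both rings count as aromatic (indole).
The 5-membered ring with one N–H is planar and fully conjugated; 2 ring double bonds (4 π electrons) plus a heteroatom lone pair (2) give 6 π electrons. That satisfies 4n+2 with n=1, so it is aromatic (pyrrole).
The second 5-membered ring is fully conjugated (every ring atom contributes a p orbital); 2 ring double bonds (4 π electrons) plus the carbanion lone pair (2) give 6 π electrons. Since 6 = 4n+2 (n=1), it is aromatic (cyclopentadienyl anion).
7 of the 8 rings are aromatic. Total: 7.

7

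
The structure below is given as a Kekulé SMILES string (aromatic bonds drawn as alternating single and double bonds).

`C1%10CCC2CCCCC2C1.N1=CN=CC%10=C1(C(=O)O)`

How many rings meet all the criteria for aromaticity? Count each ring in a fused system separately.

1

The SMILES encodes two fused six-membered saturated carbon rings; a six-membered ring with nitrogens at positions 1 and 3 and three alternating double bonds.
The 6-membered ring has only sp³ atoms, so it is not fully conjugated — not aromatic (cyclohexane ring).
The second 6-membered ring has only sp³ atoms, so it is not fully conjugated — not aromatic (cyclohexane ring).
The 6-membered ring with two nitrogens (1,3) has a continuous p-orbital overlap around the ring; 3 ring double bonds give 6 π electrons. 6 = 4(1)+2, so it is aromatic (pyrimidine).
1 of the 3 rings is aromatic. Total: 1.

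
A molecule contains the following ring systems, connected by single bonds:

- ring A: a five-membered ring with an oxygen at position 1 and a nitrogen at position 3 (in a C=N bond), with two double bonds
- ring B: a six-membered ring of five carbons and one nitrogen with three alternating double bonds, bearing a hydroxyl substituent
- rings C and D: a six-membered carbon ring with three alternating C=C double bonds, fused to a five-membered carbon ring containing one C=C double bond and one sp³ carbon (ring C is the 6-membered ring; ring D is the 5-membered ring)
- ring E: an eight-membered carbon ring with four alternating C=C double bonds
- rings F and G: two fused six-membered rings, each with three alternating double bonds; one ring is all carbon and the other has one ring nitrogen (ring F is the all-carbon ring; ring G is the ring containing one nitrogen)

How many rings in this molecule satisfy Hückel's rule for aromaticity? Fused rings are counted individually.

Ring A has a continuous p-orbital overlap around the ring; 2 ring double bonds (4 π electrons) plus a heteroatom lone pair (2) give 6 π electrons. 6 = 4(1)+2, so ring A is aromatic (oxazole).
Ring B has a continuous p-orbital overlap around the ring; 3 ring double bonds give 6 π electrons. 6 = 4(1)+2, so ring B is aromatic (pyridine).
Ring C is planar and fully conjugated; 3 ring double bonds give 6 π electrons. Since 6 = 4n+2 (n=1), ring C is aromatic (benzene ring).
Ring D has one sp³ carbon, so it is not fully conjugated — not aromatic (cyclopentene ring).
Ring E has only sp² ring atoms; a planar conformation would have a fully conjugated π system of 8 electrons. But 8 = 4(2), which is 4n not 4n+2, so ring E is not aromatic (cyclooctatetraene) — cyclooctatetraene distorts into a non-planar tub to avoid antiaromaticity.
Rings F and G form a fused bicyclic system (with one nitrogen) with 10 sp² atoms and 10 π electrons from ring double bonds. 10 = 4(2)+2, so the system is aromatic and both rings count as aromatic (quinoline).
Aromatic: A, B, C, F, G. Total: 5.

5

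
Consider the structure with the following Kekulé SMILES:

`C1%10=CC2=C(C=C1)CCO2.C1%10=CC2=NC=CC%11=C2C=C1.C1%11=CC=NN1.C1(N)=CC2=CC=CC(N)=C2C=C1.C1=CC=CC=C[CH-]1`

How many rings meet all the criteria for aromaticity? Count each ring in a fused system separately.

6

The SMILES encodes a six-membered carbon ring with three alternating C=C double bonds, fused to a five-membered ring containing one oxygen and two sp³ carbons; two fused six-membered rings, each with three alternating double bonds; one ring is all carbon and the other has one ring nitrogen; a five-membered ring with two adjacent nitrogens (one bearing H, one in a double bond) and two double bonds; two fused six-membered carbon rings, each with three alternating C=C double bonds; a seven-membered all-carbon ring bearing a negative charge on one carbon, with three C=C double bonds.
The 6-membered ring is planar and fully conjugated; 3 ring double bonds give 6 π electrons. Since 6 = 4n+2 (n=1), it is aromatic (benzene ring).
The 5-membered ring with one oxygen has two sp³ carbons, so it is not fully conjugated — not aromatic (oxolane ring).
The fused 6/6-membered bicyclic (with one nitrogen) is a single π system with 10 sp² atoms and 10 π electrons from ring double bonds. 10 = 4(2)+2, so the system is aromatic and both rings count as aromatic (quinoline).
The 5-membered ring with two adjacent nitrogens (one N–H, one =N–) has a continuous p-orbital overlap around the ring; 2 ring double bonds (4 π electrons) plus a heteroatom lone pair (2) give 6 π electrons. That satisfies 4n+2 with n=1, so it is aromatic (pyrazole).
The fused 6/6-membered bicyclic is a single π system with 10 sp² atoms and 10 π electrons from ring double bonds. 10 = 4(2)+2, so the system is aromatic and both rings count as aromatic (naphthalene).
The 7-membered ring has only sp² ring atoms; a planar conformation would have a fully conjugated π system of 8 electrons. But 8 = 4(2), which is 4n not 4n+2, so it is not aromatic (cycloheptatrienyl anion).
6 of the 8 rings are aromatic. Total: 6.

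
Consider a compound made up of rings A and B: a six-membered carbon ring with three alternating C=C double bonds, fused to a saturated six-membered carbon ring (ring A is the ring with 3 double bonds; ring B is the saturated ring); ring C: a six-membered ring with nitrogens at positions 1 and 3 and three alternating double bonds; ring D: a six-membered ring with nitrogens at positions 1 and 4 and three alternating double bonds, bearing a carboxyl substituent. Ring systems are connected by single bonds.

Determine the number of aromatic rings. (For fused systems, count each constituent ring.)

3

Ring A is planar and fully conjugated; 3 ring double bonds give 6 π electrons. That satisfies 4n+2 with n=1, so ring A is aromatic (benzene ring).
Ring B has four sp³ carbons, so it is not fully conjugated — not aromatic (cyclohexane ring).
Ring C has a continuous p-orbital overlap around the ring; 3 ring double bonds give 6 π electrons. Since 6 = 4n+2 (n=1), ring C is aromatic (pyrimidine).
Ring D is planar and fully conjugated; 3 ring double bonds give 6 π electrons. Since 6 = 4n+2 (n=1), ring D is aromatic (pyrazine).
Aromatic: A, C, D. Total: 3.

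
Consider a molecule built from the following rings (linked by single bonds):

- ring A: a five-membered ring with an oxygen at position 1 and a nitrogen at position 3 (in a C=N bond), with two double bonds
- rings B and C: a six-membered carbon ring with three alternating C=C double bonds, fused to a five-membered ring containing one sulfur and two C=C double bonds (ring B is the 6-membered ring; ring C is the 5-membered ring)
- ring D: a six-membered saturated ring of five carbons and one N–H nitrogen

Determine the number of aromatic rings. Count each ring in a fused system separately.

Ring A is planar and fully conjugated; 2 ring double bonds (4 π electrons) plus a heteroatom lone pair (2) give 6 π electrons. Since 6 = 4n+2 (n=1), ring A is aromatic (oxazole).
Rings B and C form a fused bicyclic system (with one sulfur) with 9 sp² atoms and 10 π electrons from ring double bonds plus a heteroatom lone pair. 10 = 4(2)+2, so the system is aromatic and both rings count as aromatic (benzothiophene).
Ring D has only sp³ atoms, so it is not fully conjugated — not aromatic (piperidine).
Aromatic: A, B, C. Total: 3.

3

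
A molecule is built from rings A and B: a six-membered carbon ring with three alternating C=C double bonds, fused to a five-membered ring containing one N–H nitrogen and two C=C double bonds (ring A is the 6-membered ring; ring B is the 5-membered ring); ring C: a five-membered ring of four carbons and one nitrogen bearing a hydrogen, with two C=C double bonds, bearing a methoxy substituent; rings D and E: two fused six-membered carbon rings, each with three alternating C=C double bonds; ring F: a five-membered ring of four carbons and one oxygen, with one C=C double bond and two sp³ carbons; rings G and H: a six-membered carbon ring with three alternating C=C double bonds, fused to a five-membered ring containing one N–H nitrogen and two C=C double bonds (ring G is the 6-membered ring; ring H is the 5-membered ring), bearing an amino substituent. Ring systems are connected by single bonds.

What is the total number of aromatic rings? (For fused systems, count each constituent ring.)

7

Rings A and B form a fused bicyclic system (with one N–H) with 9 sp² atoms and 10 π electrons from ring double bonds plus a heteroatom lone pair. 10 = 4(2)+2, so the system is aromatic and both rings count as aromatic (indole).
Ring C has a continuous p-orbital overlap around the ring; 2 ring double bonds (4 π electrons) plus a heteroatom lone pair (2) give 6 π electrons. 6 = 4(1)+2, so ring C is aromatic (pyrrole).
Rings D and E form a fused bicyclic system with 10 sp² atoms and 10 π electrons from ring double bonds. 10 = 4(2)+2, so the system is aromatic and both rings count as aromatic (naphthalene).
Ring F has two sp³ carbons, so it is not fully conjugated — not aromatic (2,3-dihydrofuran).
Rings G and H form a fused bicyclic system (with one N–H) with 9 sp² atoms and 10 π electrons from ring double bonds plus a heteroatom lone pair. 10 = 4(2)+2, so the system is aromatic and both rings count as aromatic (indole).
Aromatic: A, B, C, D, E, G, H. Total: 7.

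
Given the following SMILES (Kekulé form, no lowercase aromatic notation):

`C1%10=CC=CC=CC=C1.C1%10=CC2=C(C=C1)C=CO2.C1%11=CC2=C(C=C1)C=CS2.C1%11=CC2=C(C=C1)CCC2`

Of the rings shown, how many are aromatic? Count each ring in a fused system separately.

5

The SMILES encodes an eight-membered carbon ring with four alternating C=C double bonds; a six-membered carbon ring with three alternating C=C double bonds, fused to a five-membered ring containing one oxygen and two C=C double bonds; a six-membered carbon ring with three alternating C=C double bonds, fused to a five-membered ring containing one sulfur and two C=C double bonds; a six-membered carbon ring with three alternating C=C double bonds, fused to a saturated five-membered carbon ring.
The 8-membered ring has only sp² ring atoms; a planar conformation would have a fully conjugated π system of 8 electrons. But 8 = 4(2), which is 4n not 4n+2, so it is not aromatic (cyclooctatetraene) — cyclooctatetraene distorts into a non-planar tub to avoid antiaromaticity.
The fused 6/5-membered bicyclic (with one oxygen) is a single π system with 9 sp² atoms and 10 π electrons from ring double bonds plus a heteroatom lone pair. 10 = 4(2)+2, so the system is aromatic and both rings count as aromatic (benzofuran).
The fused 6/5-membered bicyclic (with one sulfur) is a single π system with 9 sp² atoms and 10 π electrons from ring double bonds plus a heteroatom lone pair. 10 = 4(2)+2, so the system is aromatic and both rings count as aromatic (benzothiophene).
The 6-membered ring is fully conjugated (every ring atom contributes a p orbital); 3 ring double bonds give 6 π electrons. That satisfies 4n+2 with n=1, so it is aromatic (benzene ring).
The 5-membered ring has three sp³ carbons, so it is not fully conjugated — not aromatic (cyclopentane ring).
5 of the 7 rings are aromatic. Total: 5.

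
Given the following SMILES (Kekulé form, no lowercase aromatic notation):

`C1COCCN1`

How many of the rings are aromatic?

0

The SMILES encodes a six-membered saturated ring with an oxygen and an N–H nitrogen at positions 1 and 4.
The 6-membered ring with one oxygen and one N–H (1,4) has only sp³ atoms, so it is not fully conjugated — not aromatic (morpholine).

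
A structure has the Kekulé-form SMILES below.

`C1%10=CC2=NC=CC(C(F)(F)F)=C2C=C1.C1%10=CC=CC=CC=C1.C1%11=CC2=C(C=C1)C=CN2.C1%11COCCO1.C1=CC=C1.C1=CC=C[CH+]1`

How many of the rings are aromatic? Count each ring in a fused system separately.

4

The SMILES encodes two fused six-membered rings, each with three alternating double bonds; one ring is all carbon and the other has one ring nitrogen; an eight-membered carbon ring with four alternating C=C double bonds; a six-membered carbon ring with three alternating C=C double bonds, fused to a five-membered ring containing one N–H nitrogen and two C=C double bonds; a six-membered saturated ring with oxygens at positions 1 and 4; a four-membered carbon ring with two alternating C=C double bonds; a five-membered all-carbon ring bearing a positive charge on one carbon, with two C=C double bonds.
The fused 6/6-membered bicyclic (with one nitrogen) is a single π system with 10 sp² atoms and 10 π electrons from ring double bonds. 10 = 4(2)+2, so the system is aromatic and both rings count as aromatic (quinoline).
The 8-membered ring has only sp² ring atoms; a planar conformation would have a fully conjugated π system of 8 electrons. But 8 = 4(2), which is 4n not 4n+2, so it is not aromatic (cyclooctatetraene) — cyclooctatetraene distorts into a non-planar tub to avoid antiaromaticity.
The fused 6/5-membered bicyclic (with one N–H) is a single π system with 9 sp² atoms and 10 π electrons from ring double bonds plus a heteroatom lone pair. 10 = 4(2)+2, so the system is aromatic and both rings count as aromatic (indole).
The 6-membered ring with two oxygens (1,4) has only sp³ atoms, so it is not fully conjugated — not aromatic (1,4-dioxane).
The 4-membered ring has only sp² ring atoms; a planar conformation would have a fully conjugated π system of 4 electrons. But 4 = 4(1), which is 4n not 4n+2, so it is not aromatic (cyclobutadiene) — cyclobutadiene is antiaromatic and distorts to a rectangle.
The 5-membered ring has only sp² ring atoms; a planar conformation would have a fully conjugated π system of 4 electrons. But 4 = 4(1), which is 4n not 4n+2, so it is not aromatic (cyclopentadienyl cation).
4 of the 8 rings are aromatic. Total: 4.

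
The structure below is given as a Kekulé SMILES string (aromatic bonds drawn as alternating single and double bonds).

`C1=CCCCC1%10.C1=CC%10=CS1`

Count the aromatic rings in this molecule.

The SMILES encodes a six-membered carbon ring with one C=C double bond; a five-membered ring of four carbons and one sulfur, with two C=C double bonds.
The 6-membered ring has four sp³ carbons, so it is not fully conjugated — not aromatic (cyclohexene).
The 5-membered ring with one sulfur is planar and fully conjugated; 2 ring double bonds (4 π electrons) plus a heteroatom lone pair (2) give 6 π electrons. 6 = 4(1)+2, so it is aromatic (thiophene).
1 of the 2 rings is aromatic. Total: 1.

1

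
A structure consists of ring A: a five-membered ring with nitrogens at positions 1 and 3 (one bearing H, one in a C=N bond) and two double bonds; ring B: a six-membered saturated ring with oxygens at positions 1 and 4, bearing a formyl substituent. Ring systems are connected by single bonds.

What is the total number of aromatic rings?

1

Ring A has a continuous p-orbital overlap around the ring; 2 ring double bonds (4 π electrons) plus a heteroatom lone pair (2) give 6 π electrons. 6 = 4(1)+2, so ring A is aromatic (imidazole).
Ring B has only sp³ atoms, so it is not fully conjugated — not aromatic (1,4-dioxane).
Aromatic: A. Total: 1.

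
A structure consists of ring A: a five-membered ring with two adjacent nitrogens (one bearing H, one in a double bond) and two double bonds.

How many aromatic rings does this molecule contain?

1

Ring A is fully conjugated (every ring atom contributes a p orbital); 2 ring double bonds (4 π electrons) plus a heteroatom lone pair (2) give 6 π electrons. 6 = 4(1)+2, so ring A is aromatic (pyrazole).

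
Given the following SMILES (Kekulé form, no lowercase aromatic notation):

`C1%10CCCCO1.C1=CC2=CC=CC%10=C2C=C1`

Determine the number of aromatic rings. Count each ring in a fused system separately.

2

The SMILES encodes a six-membered saturated ring of five carbons and one oxygen; two fused six-membered carbon rings, each with three alternating C=C double bonds.
The 6-membered ring with one oxygen has only sp³ atoms, so it is not fully conjugated — not aromatic (tetrahydropyran).
The fused 6/6-membered bicyclic is a single π system with 10 sp² atoms and 10 π electrons from ring double bonds. 10 = 4(2)+2, so the system is aromatic and both rings count as aromatic (naphthalene).
2 of the 3 rings are aromatic. Total: 2.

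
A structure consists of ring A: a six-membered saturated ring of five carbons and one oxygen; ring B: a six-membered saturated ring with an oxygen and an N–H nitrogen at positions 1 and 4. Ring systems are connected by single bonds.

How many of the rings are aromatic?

Ring A has only sp³ atoms, so it is not fully conjugated — not aromatic (tetrahydropyran).
Ring B has only sp³ atoms, so it is not fully conjugated — not aromatic (morpholine).
No ring is aromatic. Total: 0.

0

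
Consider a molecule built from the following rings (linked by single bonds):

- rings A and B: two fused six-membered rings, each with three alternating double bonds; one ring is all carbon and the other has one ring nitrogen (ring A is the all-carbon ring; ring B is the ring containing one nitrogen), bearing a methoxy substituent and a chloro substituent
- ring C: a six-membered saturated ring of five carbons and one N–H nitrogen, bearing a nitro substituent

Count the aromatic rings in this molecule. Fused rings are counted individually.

2

Rings A and B form a fused bicyclic system (with one nitrogen) with 10 sp² atoms and 10 π electrons from ring double bonds. 10 = 4(2)+2, so the system is aromatic and both rings count as aromatic (quinoline).
Ring C has only sp³ atoms, so it is not fully conjugated — not aromatic (piperidine).
Aromatic: A, B. Total: 2.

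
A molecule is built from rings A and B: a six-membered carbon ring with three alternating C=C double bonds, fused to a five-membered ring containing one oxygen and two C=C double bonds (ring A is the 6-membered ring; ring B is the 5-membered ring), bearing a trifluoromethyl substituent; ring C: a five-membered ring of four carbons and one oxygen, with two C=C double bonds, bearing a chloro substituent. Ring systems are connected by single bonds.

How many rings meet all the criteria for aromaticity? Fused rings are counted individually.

3

Rings A and B form a fused bicyclic system (with one oxygen) with 9 sp² atoms and 10 π electrons from ring double bonds plus a heteroatom lone pair. 10 = 4(2)+2, so the system is aromatic and both rings count as aromatic (benzofuran).
Ring C is fully conjugated (every ring atom contributes a p orbital); 2 ring double bonds (4 π electrons) plus a heteroatom lone pair (2) give 6 π electrons. Since 6 = 4n+2 (n=1), ring C is aromatic (furan).
Aromatic: A, B, C. Total: 3.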